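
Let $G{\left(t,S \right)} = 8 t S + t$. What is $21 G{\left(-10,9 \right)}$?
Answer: $-15330$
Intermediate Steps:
$G{\left(t,S \right)} = t + 8 S t$ ($G{\left(t,S \right)} = 8 S t + t = t + 8 S t$)
$21 G{\left(-10,9 \right)} = 21 \left(- 10 \left(1 + 8 \cdot 9\right)\right) = 21 \left(- 10 \left(1 + 72\right)\right) = 21 \left(\left(-10\right) 73\right) = 21 \left(-730\right) = -15330$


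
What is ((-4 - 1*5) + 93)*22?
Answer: 1848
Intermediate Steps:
((-4 - 1*5) + 93)*22 = ((-4 - 5) + 93)*22 = (-9 + 93)*22 = 84*22 = 1848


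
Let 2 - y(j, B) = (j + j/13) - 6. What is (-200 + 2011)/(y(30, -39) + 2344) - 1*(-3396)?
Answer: 102433319/30156 ≈ 3396.8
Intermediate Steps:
y(j, B) = 8 - 14*j/13 (y(j, B) = 2 - ((j + j/13) - 6) = 2 - (14*j/13 - 6) = 2 - (-6 + 14*j/13) = 2 + (6 - 14*j/13) = 8 - 14*j/13)
(-200 + 2011)/(y(30, -39) + 2344) - 1*(-3396) = (-200 + 2011)/((8 - 14/13*30) + 2344) - 1*(-3396) = 1811/((8 - 420/13) + 2344) + 3396 = 1811/(-316/13 + 2344) + 3396 = 1811/(30156/13) + 3396 = 1811*(13/30156) + 3396 = 23543/30156 + 3396 = 102433319/30156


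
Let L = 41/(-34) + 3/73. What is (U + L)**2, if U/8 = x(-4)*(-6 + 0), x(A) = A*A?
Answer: 3644536810489/6160324 ≈ 5.9161e+5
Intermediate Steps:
x(A) = A**2
U = -768 (U = 8*((-4)**2*(-6 + 0)) = 8*(16*(-6)) = 8*(-96) = -768)
L = -2891/2482 (L = 41*(-1/34) + 3*(1/73) = -41/34 + 3/73 = -2891/2482 ≈ -1.1648)
(U + L)**2 = (-768 - 2891/2482)**2 = (-1909067/2482)**2 = 3644536810489/6160324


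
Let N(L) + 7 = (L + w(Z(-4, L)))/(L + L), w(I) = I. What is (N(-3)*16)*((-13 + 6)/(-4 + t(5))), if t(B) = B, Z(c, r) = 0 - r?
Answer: 784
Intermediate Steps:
Z(c, r) = -r
N(L) = -7 (N(L) = -7 + (L - L)/(L + L) = -7 + 0/((2*L)) = -7 + 0*(1/(2*L)) = -7 + 0 = -7)
(N(-3)*16)*((-13 + 6)/(-4 + t(5))) = (-7*16)*((-13 + 6)/(-4 + 5)) = -(-784)/1 = -(-784) = -112*(-7) = 784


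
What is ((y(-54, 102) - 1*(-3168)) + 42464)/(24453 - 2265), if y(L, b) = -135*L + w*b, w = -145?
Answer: 9533/5547 ≈ 1.7186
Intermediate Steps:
y(L, b) = -145*b - 135*L (y(L, b) = -135*L - 145*b = -145*b - 135*L)
((y(-54, 102) - 1*(-3168)) + 42464)/(24453 - 2265) = (((-145*102 - 135*(-54)) - 1*(-3168)) + 42464)/(24453 - 2265) = (((-14790 + 7290) + 3168) + 42464)/22188 = ((-7500 + 3168) + 42464)*(1/22188) = (-4332 + 42464)*(1/22188) = 38132*(1/22188) = 9533/5547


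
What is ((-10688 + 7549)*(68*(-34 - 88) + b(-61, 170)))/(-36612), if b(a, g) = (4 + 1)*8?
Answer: -2159632/3051 ≈ -707.84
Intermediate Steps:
b(a, g) = 40 (b(a, g) = 5*8 = 40)
((-10688 + 7549)*(68*(-34 - 88) + b(-61, 170)))/(-36612) = ((-10688 + 7549)*(68*(-34 - 88) + 40))/(-36612) = -3139*(68*(-122) + 40)*(-1/36612) = -3139*(-8296 + 40)*(-1/36612) = -3139*(-8256)*(-1/36612) = 25915584*(-1/36612) = -2159632/3051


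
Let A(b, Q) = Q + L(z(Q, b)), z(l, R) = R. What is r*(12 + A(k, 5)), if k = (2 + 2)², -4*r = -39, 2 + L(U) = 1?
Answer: 156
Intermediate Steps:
L(U) = -1 (L(U) = -2 + 1 = -1)
r = 39/4 (r = -¼*(-39) = 39/4 ≈ 9.7500)
k = 16 (k = 4² = 16)
A(b, Q) = -1 + Q (A(b, Q) = Q - 1 = -1 + Q)
r*(12 + A(k, 5)) = 39*(12 + (-1 + 5))/4 = 39*(12 + 4)/4 = (39/4)*16 = 156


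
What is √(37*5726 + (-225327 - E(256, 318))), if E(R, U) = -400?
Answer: I*√13065 ≈ 114.3*I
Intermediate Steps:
√(37*5726 + (-225327 - E(256, 318))) = √(37*5726 + (-225327 - 1*(-400))) = √(211862 + (-225327 + 400)) = √(211862 - 224927) = √(-13065) = I*√13065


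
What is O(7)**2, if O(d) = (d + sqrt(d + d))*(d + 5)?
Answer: 9072 + 2016*sqrt(14) ≈ 16615.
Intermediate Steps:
O(d) = (5 + d)*(d + sqrt(2)*sqrt(d)) (O(d) = (d + sqrt(2*d))*(5 + d) = (d + sqrt(2)*sqrt(d))*(5 + d) = (5 + d)*(d + sqrt(2)*sqrt(d)))
O(7)**2 = (7**2 + 5*7 + sqrt(2)*7**(3/2) + 5*sqrt(2)*sqrt(7))**2 = (49 + 35 + sqrt(2)*(7*sqrt(7)) + 5*sqrt(14))**2 = (49 + 35 + 7*sqrt(14) + 5*sqrt(14))**2 = (84 + 12*sqrt(14))**2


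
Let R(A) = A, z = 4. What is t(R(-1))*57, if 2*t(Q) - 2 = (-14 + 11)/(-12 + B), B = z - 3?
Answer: 1425/22 ≈ 64.773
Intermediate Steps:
B = 1 (B = 4 - 3 = 1)
t(Q) = 25/22 (t(Q) = 1 + ((-14 + 11)/(-12 + 1))/2 = 1 + (-3/(-11))/2 = 1 + (-3*(-1/11))/2 = 1 + (½)*(3/11) = 1 + 3/22 = 25/22)
t(R(-1))*57 = (25/22)*57 = 1425/22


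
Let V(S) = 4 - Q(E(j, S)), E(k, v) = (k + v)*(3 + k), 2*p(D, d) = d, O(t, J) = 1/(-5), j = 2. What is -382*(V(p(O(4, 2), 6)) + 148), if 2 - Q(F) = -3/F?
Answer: -1431354/25 ≈ -57254.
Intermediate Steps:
O(t, J) = -⅕
p(D, d) = d/2
E(k, v) = (3 + k)*(k + v)
Q(F) = 2 + 3/F (Q(F) = 2 - (-3)/F = 2 + 3/F)
V(S) = 2 - 3/(10 + 5*S) (V(S) = 4 - (2 + 3/(2² + 3*2 + 3*S + 2*S)) = 4 - (2 + 3/(4 + 6 + 3*S + 2*S)) = 4 - (2 + 3/(10 + 5*S)) = 4 + (-2 - 3/(10 + 5*S)) = 2 - 3/(10 + 5*S))
-382*(V(p(O(4, 2), 6)) + 148) = -382*((17 + 10*((½)*6))/(5*(2 + (½)*6)) + 148) = -382*((17 + 10*3)/(5*(2 + 3)) + 148) = -382*((⅕)*(17 + 30)/5 + 148) = -382*((⅕)*(⅕)*47 + 148) = -382*(47/25 + 148) = -382*3747/25 = -1431354/25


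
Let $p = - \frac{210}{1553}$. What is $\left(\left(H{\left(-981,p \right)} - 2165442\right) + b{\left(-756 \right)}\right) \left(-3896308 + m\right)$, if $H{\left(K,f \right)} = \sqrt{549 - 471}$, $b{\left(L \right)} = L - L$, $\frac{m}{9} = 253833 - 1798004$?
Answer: $38531543635374 - 17793847 \sqrt{78} \approx 3.8531 \cdot 10^{13}$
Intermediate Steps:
$m = -13897539$ ($m = 9 \left(253833 - 1798004\right) = 9 \left(-1544171\right) = -13897539$)
$p = - \frac{210}{1553}$ ($p = \left(-210\right) \frac{1}{1553} = - \frac{210}{1553} \approx -0.13522$)
$b{\left(L \right)} = 0$
$H{\left(K,f \right)} = \sqrt{78}$
$\left(\left(H{\left(-981,p \right)} - 2165442\right) + b{\left(-756 \right)}\right) \left(-3896308 + m\right) = \left(\left(\sqrt{78} - 2165442\right) + 0\right) \left(-3896308 - 13897539\right) = \left(\left(-2165442 + \sqrt{78}\right) + 0\right) \left(-17793847\right) = \left(-2165442 + \sqrt{78}\right) \left(-17793847\right) = 38531543635374 - 17793847 \sqrt{78}$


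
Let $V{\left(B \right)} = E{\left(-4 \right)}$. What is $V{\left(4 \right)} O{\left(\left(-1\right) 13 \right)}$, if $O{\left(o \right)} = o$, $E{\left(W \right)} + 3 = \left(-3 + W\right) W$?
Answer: $-325$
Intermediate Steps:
$E{\left(W \right)} = -3 + W \left(-3 + W\right)$ ($E{\left(W \right)} = -3 + \left(-3 + W\right) W = -3 + W \left(-3 + W\right)$)
$V{\left(B \right)} = 25$ ($V{\left(B \right)} = -3 + \left(-4\right)^{2} - -12 = -3 + 16 + 12 = 25$)
$V{\left(4 \right)} O{\left(\left(-1\right) 13 \right)} = 25 \left(\left(-1\right) 13\right) = 25 \left(-13\right) = -325$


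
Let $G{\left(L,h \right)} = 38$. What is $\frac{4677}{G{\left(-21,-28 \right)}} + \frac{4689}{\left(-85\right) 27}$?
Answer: $\frac{1172837}{9690} \approx 121.04$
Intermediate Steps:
$\frac{4677}{G{\left(-21,-28 \right)}} + \frac{4689}{\left(-85\right) 27} = \frac{4677}{38} + \frac{4689}{\left(-85\right) 27} = 4677 \cdot \frac{1}{38} + \frac{4689}{-2295} = \frac{4677}{38} + 4689 \left(- \frac{1}{2295}\right) = \frac{4677}{38} - \frac{521}{255} = \frac{1172837}{9690}$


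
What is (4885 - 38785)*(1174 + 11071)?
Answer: -415105500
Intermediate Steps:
(4885 - 38785)*(1174 + 11071) = -33900*12245 = -415105500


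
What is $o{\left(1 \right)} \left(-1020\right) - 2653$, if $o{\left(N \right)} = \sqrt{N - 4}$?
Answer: $-2653 - 1020 i \sqrt{3} \approx -2653.0 - 1766.7 i$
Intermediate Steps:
$o{\left(N \right)} = \sqrt{-4 + N}$
$o{\left(1 \right)} \left(-1020\right) - 2653 = \sqrt{-4 + 1} \left(-1020\right) - 2653 = \sqrt{-3} \left(-1020\right) - 2653 = i \sqrt{3} \left(-1020\right) - 2653 = - 1020 i \sqrt{3} - 2653 = -2653 - 1020 i \sqrt{3}$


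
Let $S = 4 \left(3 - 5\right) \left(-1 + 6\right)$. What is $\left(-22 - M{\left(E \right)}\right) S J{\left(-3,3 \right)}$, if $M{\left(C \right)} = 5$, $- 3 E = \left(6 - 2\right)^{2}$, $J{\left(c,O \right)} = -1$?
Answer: $-1080$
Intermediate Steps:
$E = - \frac{16}{3}$ ($E = - \frac{\left(6 - 2\right)^{2}}{3} = - \frac{4^{2}}{3} = \left(- \frac{1}{3}\right) 16 = - \frac{16}{3} \approx -5.3333$)
$S = -40$ ($S = 4 \left(-2\right) 5 = \left(-8\right) 5 = -40$)
$\left(-22 - M{\left(E \right)}\right) S J{\left(-3,3 \right)} = \left(-22 - 5\right) \left(-40\right) \left(-1\right) = \left(-27\right) \left(-40\right) \left(-1\right) = 1080 \left(-1\right) = -1080$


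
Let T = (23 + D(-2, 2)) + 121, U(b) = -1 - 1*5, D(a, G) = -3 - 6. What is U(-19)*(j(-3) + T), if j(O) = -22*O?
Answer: -1206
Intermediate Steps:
D(a, G) = -9
U(b) = -6 (U(b) = -1 - 5 = -6)
T = 135 (T = (23 - 9) + 121 = 14 + 121 = 135)
U(-19)*(j(-3) + T) = -6*(-22*(-3) + 135) = -6*(66 + 135) = -6*201 = -1206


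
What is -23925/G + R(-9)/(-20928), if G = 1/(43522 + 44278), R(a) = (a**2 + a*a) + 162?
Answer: -3663472560027/1744 ≈ -2.1006e+9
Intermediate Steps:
R(a) = 162 + 2*a**2 (R(a) = (a**2 + a**2) + 162 = 2*a**2 + 162 = 162 + 2*a**2)
G = 1/87800 ≈ 1.1390e-5
-23925/G + R(-9)/(-20928) = -23925/1/87800 + (162 + 2*(-9)**2)/(-20928) = -23925*87800 + (162 + 2*81)*(-1/20928) = -2100615000 + (162 + 162)*(-1/20928) = -2100615000 + 324*(-1/20928) = -2100615000 - 27/1744 = -3663472560027/1744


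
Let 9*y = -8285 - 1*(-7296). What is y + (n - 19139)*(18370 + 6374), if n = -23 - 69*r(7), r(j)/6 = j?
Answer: -4912674749/9 ≈ -5.4585e+8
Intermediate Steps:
r(j) = 6*j
n = -2921 (n = -23 - 414*7 = -23 - 69*42 = -23 - 2898 = -2921)
y = -989/9 (y = (-8285 - 1*(-7296))/9 = (-8285 + 7296)/9 = (⅑)*(-989) = -989/9 ≈ -109.89)
y + (n - 19139)*(18370 + 6374) = -989/9 + (-2921 - 19139)*(18370 + 6374) = -989/9 - 22060*24744 = -989/9 - 545852640 = -4912674749/9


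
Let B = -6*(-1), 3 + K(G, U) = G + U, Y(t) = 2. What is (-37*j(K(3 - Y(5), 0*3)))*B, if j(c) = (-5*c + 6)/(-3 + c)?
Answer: 3552/5 ≈ 710.40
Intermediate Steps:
K(G, U) = -3 + G + U (K(G, U) = -3 + (G + U) = -3 + G + U)
j(c) = (6 - 5*c)/(-3 + c)
B = 6
(-37*j(K(3 - Y(5), 0*3)))*B = -37*(6 - 5*(-3 + (3 - 1*2) + 0*3))/(-3 + (-3 + (3 - 1*2) + 0*3))*6 = -37*(6 - 5*(-3 + (3 - 2) + 0))/(-3 + (-3 + (3 - 2) + 0))*6 = -37*(6 - 5*(-3 + 1 + 0))/(-3 + (-3 + 1 + 0))*6 = -37*(6 - 5*(-2))/(-3 - 2)*6 = -37*(6 + 10)/(-5)*6 = -(-37)*16/5*6 = -37*(-16/5)*6 = (592/5)*6 = 3552/5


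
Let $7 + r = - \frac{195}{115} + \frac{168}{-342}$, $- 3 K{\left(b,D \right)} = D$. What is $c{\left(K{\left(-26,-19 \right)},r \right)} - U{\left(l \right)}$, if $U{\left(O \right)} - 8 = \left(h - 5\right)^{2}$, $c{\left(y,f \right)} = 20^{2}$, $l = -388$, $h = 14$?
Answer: $311$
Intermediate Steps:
$K{\left(b,D \right)} = - \frac{D}{3}$
$r = - \frac{12044}{1311}$ ($r = -7 + \left(- \frac{195}{115} + \frac{168}{-342}\right) = -7 + \left(\left(-195\right) \frac{1}{115} + 168 \left(- \frac{1}{342}\right)\right) = -7 - \frac{2867}{1311} = - \frac{12044}{1311} \approx -9.1869$)
$c{\left(y,f \right)} = 400$
$U{\left(O \right)} = 89$ ($U{\left(O \right)} = 8 + \left(14 - 5\right)^{2} = 8 + 9^{2} = 8 + 81 = 89$)
$c{\left(K{\left(-26,-19 \right)},r \right)} - U{\left(l \right)} = 400 - 89 = 311$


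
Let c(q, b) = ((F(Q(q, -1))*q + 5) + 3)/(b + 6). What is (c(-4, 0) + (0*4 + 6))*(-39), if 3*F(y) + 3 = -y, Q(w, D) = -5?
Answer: -806/3 ≈ -268.67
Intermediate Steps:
F(y) = -1 - y/3 (F(y) = -1 + (-y)/3 = -1 - y/3)
c(q, b) = (8 + 2*q/3)/(6 + b) (c(q, b) = (((-1 - 1/3*(-5))*q + 5) + 3)/(b + 6) = (((-1 + 5/3)*q + 5) + 3)/(6 + b) = ((2*q/3 + 5) + 3)/(6 + b) = ((5 + 2*q/3) + 3)/(6 + b) = (8 + 2*q/3)/(6 + b))
(c(-4, 0) + (0*4 + 6))*(-39) = (2*(12 - 4)/(3*(6 + 0)) + (0*4 + 6))*(-39) = ((2/3)*8/6 + (0 + 6))*(-39) = ((2/3)*(1/6)*8 + 6)*(-39) = (8/9 + 6)*(-39) = (62/9)*(-39) = -806/3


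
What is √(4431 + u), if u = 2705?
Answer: 4*√446 ≈ 84.475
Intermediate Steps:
√(4431 + u) = √(4431 + 2705) = √7136 = 4*√446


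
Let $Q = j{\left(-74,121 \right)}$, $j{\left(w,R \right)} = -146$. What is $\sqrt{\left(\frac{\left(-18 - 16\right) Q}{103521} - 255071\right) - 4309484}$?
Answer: $\frac{i \sqrt{48916497918425511}}{103521} \approx 2136.5 i$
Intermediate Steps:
$Q = -146$
$\sqrt{\left(\frac{\left(-18 - 16\right) Q}{103521} - 255071\right) - 4309484} = \sqrt{\left(\frac{\left(-18 - 16\right) \left(-146\right)}{103521} - 255071\right) - 4309484} = \sqrt{\left(\left(-34\right) \left(-146\right) \frac{1}{103521} - 255071\right) - 4309484} = \sqrt{\left(4964 \cdot \frac{1}{103521} - 255071\right) - 4309484} = \sqrt{\left(\frac{4964}{103521} - 255071\right) - 4309484} = \sqrt{- \frac{26405200027}{103521} - 4309484} = \sqrt{- \frac{472527293191}{103521}} = \frac{i \sqrt{48916497918425511}}{103521}$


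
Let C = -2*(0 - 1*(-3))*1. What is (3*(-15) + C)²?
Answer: 2601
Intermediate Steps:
C = -6 (C = -2*(0 + 3)*1 = -2*3*1 = -6*1 = -6)
(3*(-15) + C)² = (3*(-15) - 6)² = (-45 - 6)² = (-51)² = 2601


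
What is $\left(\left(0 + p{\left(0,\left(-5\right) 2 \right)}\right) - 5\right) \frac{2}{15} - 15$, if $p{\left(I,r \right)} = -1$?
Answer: $- \frac{79}{5} \approx -15.8$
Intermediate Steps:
$\left(\left(0 + p{\left(0,\left(-5\right) 2 \right)}\right) - 5\right) \frac{2}{15} - 15 = \left(\left(0 - 1\right) - 5\right) \frac{2}{15} - 15 = \left(-1 - 5\right) 2 \cdot \frac{1}{15} - 15 = \left(-6\right) \frac{2}{15} - 15 = - \frac{4}{5} - 15 = - \frac{79}{5}$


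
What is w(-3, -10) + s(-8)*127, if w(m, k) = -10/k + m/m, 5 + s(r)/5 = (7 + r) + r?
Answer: -8888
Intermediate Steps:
s(r) = 10 + 10*r (s(r) = -25 + 5*((7 + r) + r) = -25 + 5*(7 + 2*r) = -25 + (35 + 10*r) = 10 + 10*r)
w(m, k) = 1 - 10/k (w(m, k) = -10/k + 1 = 1 - 10/k)
w(-3, -10) + s(-8)*127 = (-10 - 10)/(-10) + (10 + 10*(-8))*127 = -⅒*(-20) + (10 - 80)*127 = 2 - 70*127 = 2 - 8890 = -8888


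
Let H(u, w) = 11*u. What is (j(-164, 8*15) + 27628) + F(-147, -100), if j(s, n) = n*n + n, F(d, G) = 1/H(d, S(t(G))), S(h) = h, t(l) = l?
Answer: 68153315/1617 ≈ 42148.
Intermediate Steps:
F(d, G) = 1/(11*d)
j(s, n) = n + n² (j(s, n) = n² + n = n + n²)
(j(-164, 8*15) + 27628) + F(-147, -100) = ((8*15)*(1 + 8*15) + 27628) + (1/11)/(-147) = (120*(1 + 120) + 27628) + (1/11)*(-1/147) = (120*121 + 27628) - 1/1617 = (14520 + 27628) - 1/1617 = 42148 - 1/1617 = 68153315/1617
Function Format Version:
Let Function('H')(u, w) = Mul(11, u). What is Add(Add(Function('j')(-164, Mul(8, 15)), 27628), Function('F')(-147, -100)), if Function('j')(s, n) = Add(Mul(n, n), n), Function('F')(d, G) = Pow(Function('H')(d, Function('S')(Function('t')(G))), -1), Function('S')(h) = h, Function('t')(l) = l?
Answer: Rational(68153315, 1617) ≈ 42148.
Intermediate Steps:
Function('F')(d, G) = Mul(Rational(1, 11), Pow(d, -1)) (Function('F')(d, G) = Pow(Mul(11, d), -1) = Mul(Rational(1, 11), Pow(d, -1)))
Function('j')(s, n) = Add(n, Pow(n, 2)) (Function('j')(s, n) = Add(Pow(n, 2), n) = Add(n, Pow(n, 2)))
Add(Add(Function('j')(-164, Mul(8, 15)), 27628), Function('F')(-147, -100)) = Add(Add(Mul(Mul(8, 15), Add(1, Mul(8, 15))), 27628), Mul(Rational(1, 11), Pow(-147, -1))) = Add(Add(Mul(120, Add(1, 120)), 27628), Mul(Rational(1, 11), Rational(-1, 147))) = Add(Add(Mul(120, 121), 27628), Rational(-1, 1617)) = Add(Add(14520, 27628), Rational(-1, 1617)) = Add(42148, Rational(-1, 1617)) = Rational(68153315, 1617)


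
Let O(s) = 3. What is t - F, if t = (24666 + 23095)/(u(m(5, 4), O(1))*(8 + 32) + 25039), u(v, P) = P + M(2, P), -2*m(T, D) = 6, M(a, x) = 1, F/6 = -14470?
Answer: 2187824941/25199 ≈ 86822.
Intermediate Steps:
F = -86820 (F = 6*(-14470) = -86820)
m(T, D) = -3 (m(T, D) = -½*6 = -3)
u(v, P) = 1 + P (u(v, P) = P + 1 = 1 + P)
t = 47761/25199 (t = (24666 + 23095)/((1 + 3)*(8 + 32) + 25039) = 47761/(4*40 + 25039) = 47761/(160 + 25039) = 47761/25199 ≈ 1.8954)
t - F = 47761/25199 - 1*(-86820) = 47761/25199 + 86820 = 2187824941/25199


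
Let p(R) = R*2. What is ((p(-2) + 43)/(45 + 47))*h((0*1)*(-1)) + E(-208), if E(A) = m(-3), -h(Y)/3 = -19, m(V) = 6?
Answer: 2775/92 ≈ 30.163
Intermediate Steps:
h(Y) = 57 (h(Y) = -3*(-19) = 57)
E(A) = 6
p(R) = 2*R
((p(-2) + 43)/(45 + 47))*h((0*1)*(-1)) + E(-208) = ((2*(-2) + 43)/(45 + 47))*57 + 6 = ((-4 + 43)/92)*57 + 6 = (39*(1/92))*57 + 6 = (39/92)*57 + 6 = 2223/92 + 6 = 2775/92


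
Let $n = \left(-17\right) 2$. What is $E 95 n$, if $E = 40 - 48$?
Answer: $25840$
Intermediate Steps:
$n = -34$
$E = -8$
$E 95 n = \left(-8\right) 95 \left(-34\right) = \left(-760\right) \left(-34\right) = 25840$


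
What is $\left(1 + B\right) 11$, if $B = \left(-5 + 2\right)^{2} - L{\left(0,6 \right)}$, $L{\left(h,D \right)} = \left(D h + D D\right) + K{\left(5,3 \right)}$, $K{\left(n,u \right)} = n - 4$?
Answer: $-297$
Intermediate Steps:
$K{\left(n,u \right)} = -4 + n$ ($K{\left(n,u \right)} = n - 4 = -4 + n$)
$L{\left(h,D \right)} = 1 + D^{2} + D h$ ($L{\left(h,D \right)} = \left(D h + D D\right) + \left(-4 + 5\right) = \left(D h + D^{2}\right) + 1 = \left(D^{2} + D h\right) + 1 = 1 + D^{2} + D h$)
$B = -28$ ($B = \left(-5 + 2\right)^{2} - \left(1 + 6^{2} + 6 \cdot 0\right) = \left(-3\right)^{2} - \left(1 + 36 + 0\right) = 9 - 37 = -28$)
$\left(1 + B\right) 11 = \left(1 - 28\right) 11 = \left(-27\right) 11 = -297$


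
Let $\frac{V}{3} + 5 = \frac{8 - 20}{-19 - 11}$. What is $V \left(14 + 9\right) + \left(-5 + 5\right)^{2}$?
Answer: $- \frac{1587}{5} \approx -317.4$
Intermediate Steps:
$V = - \frac{69}{5}$ ($V = -15 + 3 \frac{8 - 20}{-19 - 11} = -15 + 3 \left(- \frac{12}{-30}\right) = -15 + 3 \left(\left(-12\right) \left(- \frac{1}{30}\right)\right) = -15 + 3 \cdot \frac{2}{5} = -15 + \frac{6}{5} = - \frac{69}{5} \approx -13.8$)
$V \left(14 + 9\right) + \left(-5 + 5\right)^{2} = - \frac{69 \left(14 + 9\right)}{5} + \left(-5 + 5\right)^{2} = \left(- \frac{69}{5}\right) 23 + 0^{2} = - \frac{1587}{5} + 0 = - \frac{1587}{5}$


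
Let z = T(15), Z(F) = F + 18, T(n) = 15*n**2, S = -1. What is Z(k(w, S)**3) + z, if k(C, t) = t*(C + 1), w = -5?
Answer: 3457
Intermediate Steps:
k(C, t) = t*(1 + C)
Z(F) = 18 + F
z = 3375 (z = 15*15**2 = 15*225 = 3375)
Z(k(w, S)**3) + z = (18 + (-(1 - 5))**3) + 3375 = (18 + (-1*(-4))**3) + 3375 = (18 + 4**3) + 3375 = (18 + 64) + 3375 = 82 + 3375 = 3457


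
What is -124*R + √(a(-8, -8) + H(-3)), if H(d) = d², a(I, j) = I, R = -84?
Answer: 10417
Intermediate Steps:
-124*R + √(a(-8, -8) + H(-3)) = -124*(-84) + √(-8 + (-3)²) = 10416 + √(-8 + 9) = 10416 + √1 = 10416 + 1 = 10417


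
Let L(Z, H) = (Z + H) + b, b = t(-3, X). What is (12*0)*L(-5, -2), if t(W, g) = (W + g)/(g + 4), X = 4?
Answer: 0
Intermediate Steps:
t(W, g) = (W + g)/(4 + g)
b = 1/8 (b = (-3 + 4)/(4 + 4) = 1/8 ≈ 0.12500)
L(Z, H) = 1/8 + H + Z (L(Z, H) = (Z + H) + 1/8 = (H + Z) + 1/8 = 1/8 + H + Z)
(12*0)*L(-5, -2) = (12*0)*(1/8 - 2 - 5) = 0*(-55/8) = 0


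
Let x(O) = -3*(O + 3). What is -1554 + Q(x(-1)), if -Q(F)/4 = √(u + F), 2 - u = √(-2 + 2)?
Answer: -1554 - 8*I ≈ -1554.0 - 8.0*I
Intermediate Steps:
u = 2 (u = 2 - √(-2 + 2) = 2 - √0 = 2 - 1*0 = 2 + 0 = 2)
x(O) = -9 - 3*O (x(O) = -3*(3 + O) = -9 - 3*O)
Q(F) = -4*√(2 + F)
-1554 + Q(x(-1)) = -1554 - 4*√(2 + (-9 - 3*(-1))) = -1554 - 4*√(2 + (-9 + 3)) = -1554 - 4*√(2 - 6) = -1554 - 8*I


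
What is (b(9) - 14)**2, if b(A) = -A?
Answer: 529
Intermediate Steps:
(b(9) - 14)**2 = (-1*9 - 14)**2 = (-9 - 14)**2 = (-23)**2 = 529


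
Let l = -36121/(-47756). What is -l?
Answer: -36121/47756 ≈ -0.75637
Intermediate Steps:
l = 36121/47756 (l = -36121*(-1/47756) = 36121/47756 ≈ 0.75637)
-l = -1*36121/47756 = -36121/47756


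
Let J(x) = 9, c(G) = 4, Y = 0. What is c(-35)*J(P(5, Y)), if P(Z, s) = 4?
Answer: 36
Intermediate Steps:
c(-35)*J(P(5, Y)) = 4*9 = 36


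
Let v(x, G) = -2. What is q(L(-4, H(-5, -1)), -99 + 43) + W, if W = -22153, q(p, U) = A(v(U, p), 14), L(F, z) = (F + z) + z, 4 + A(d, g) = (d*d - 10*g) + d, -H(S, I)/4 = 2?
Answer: -22295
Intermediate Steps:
H(S, I) = -8 (H(S, I) = -4*2 = -8)
A(d, g) = -4 + d + d² - 10*g (A(d, g) = -4 + ((d*d - 10*g) + d) = -4 + ((d² - 10*g) + d) = -4 + (d + d² - 10*g) = -4 + d + d² - 10*g)
L(F, z) = F + 2*z
q(p, U) = -142 (q(p, U) = -4 - 2 + (-2)² - 10*14 = -4 - 2 + 4 - 140 = -142)
q(L(-4, H(-5, -1)), -99 + 43) + W = -142 - 22153 = -22295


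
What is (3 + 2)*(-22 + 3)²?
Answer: 1805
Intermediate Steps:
(3 + 2)*(-22 + 3)² = 5*(-19)² = 5*361 = 1805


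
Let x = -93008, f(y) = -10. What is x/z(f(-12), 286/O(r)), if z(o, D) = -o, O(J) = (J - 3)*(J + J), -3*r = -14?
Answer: -46504/5 ≈ -9300.8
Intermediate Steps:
r = 14/3 (r = -⅓*(-14) = 14/3 ≈ 4.6667)
O(J) = 2*J*(-3 + J) (O(J) = (-3 + J)*(2*J) = 2*J*(-3 + J))
x/z(f(-12), 286/O(r)) = -93008/((-1*(-10))) = -93008/10 = -93008*⅒ = -46504/5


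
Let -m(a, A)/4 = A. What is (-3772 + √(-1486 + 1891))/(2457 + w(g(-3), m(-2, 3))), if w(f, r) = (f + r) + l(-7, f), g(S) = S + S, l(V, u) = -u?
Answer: -3772/2445 + 3*√5/815 ≈ -1.5345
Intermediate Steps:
m(a, A) = -4*A
g(S) = 2*S
w(f, r) = r (w(f, r) = (f + r) - f = r)
(-3772 + √(-1486 + 1891))/(2457 + w(g(-3), m(-2, 3))) = (-3772 + √(-1486 + 1891))/(2457 - 4*3) = (-3772 + √405)/(2457 - 12) = (-3772 + 9*√5)/2445 = (-3772 + 9*√5)*(1/2445) = -3772/2445 + 3*√5/815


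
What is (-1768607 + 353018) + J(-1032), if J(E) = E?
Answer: -1416621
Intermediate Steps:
(-1768607 + 353018) + J(-1032) = (-1768607 + 353018) - 1032 = -1415589 - 1032 = -1416621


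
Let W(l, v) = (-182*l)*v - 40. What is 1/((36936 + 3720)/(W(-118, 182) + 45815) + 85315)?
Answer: 3954407/337370273861 ≈ 1.1721e-5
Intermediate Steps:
W(l, v) = -40 - 182*l*v (W(l, v) = -182*l*v - 40 = -40 - 182*l*v)
1/((36936 + 3720)/(W(-118, 182) + 45815) + 85315) = 1/((36936 + 3720)/((-40 - 182*(-118)*182) + 45815) + 85315) = 1/(40656/((-40 + 3908632) + 45815) + 85315) = 1/(40656/(3908592 + 45815) + 85315) = 1/(40656/3954407 + 85315) = 1/(337370273861/3954407) = 3954407/337370273861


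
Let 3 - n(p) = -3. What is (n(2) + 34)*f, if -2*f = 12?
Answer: -240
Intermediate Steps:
f = -6 (f = -½*12 = -6)
n(p) = 6 (n(p) = 3 - 1*(-3) = 3 + 3 = 6)
(n(2) + 34)*f = (6 + 34)*(-6) = 40*(-6) = -240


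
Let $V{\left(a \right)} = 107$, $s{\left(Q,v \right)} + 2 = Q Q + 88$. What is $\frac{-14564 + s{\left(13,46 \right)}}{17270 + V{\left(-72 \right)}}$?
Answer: $- \frac{14309}{17377} \approx -0.82344$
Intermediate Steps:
$s{\left(Q,v \right)} = 86 + Q^{2}$ ($s{\left(Q,v \right)} = -2 + \left(Q Q + 88\right) = -2 + \left(Q^{2} + 88\right) = -2 + \left(88 + Q^{2}\right) = 86 + Q^{2}$)
$\frac{-14564 + s{\left(13,46 \right)}}{17270 + V{\left(-72 \right)}} = \frac{-14564 + \left(86 + 13^{2}\right)}{17270 + 107} = \frac{-14564 + \left(86 + 169\right)}{17377} = \left(-14564 + 255\right) \frac{1}{17377} = \left(-14309\right) \frac{1}{17377} = - \frac{14309}{17377}$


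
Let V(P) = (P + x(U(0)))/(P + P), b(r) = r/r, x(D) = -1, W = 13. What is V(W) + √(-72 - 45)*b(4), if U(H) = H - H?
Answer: 6/13 + 3*I*√13 ≈ 0.46154 + 10.817*I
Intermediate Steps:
U(H) = 0
b(r) = 1
V(P) = (-1 + P)/(2*P) (V(P) = (P - 1)/(P + P) = (-1 + P)/((2*P)) = (-1 + P)*(1/(2*P)) = (-1 + P)/(2*P))
V(W) + √(-72 - 45)*b(4) = (½)*(-1 + 13)/13 + √(-72 - 45)*1 = (½)*(1/13)*12 + √(-117)*1 = 6/13 + (3*I*√13)*1 = 6/13 + 3*I*√13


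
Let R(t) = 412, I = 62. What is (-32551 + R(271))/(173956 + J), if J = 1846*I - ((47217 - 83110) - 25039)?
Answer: -32139/349340 ≈ -0.091999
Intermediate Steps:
J = 175384 (J = 1846*62 - ((47217 - 83110) - 25039) = 114452 - (-35893 - 25039) = 114452 - 1*(-60932) = 114452 + 60932 = 175384)
(-32551 + R(271))/(173956 + J) = (-32551 + 412)/(173956 + 175384) = -32139/349340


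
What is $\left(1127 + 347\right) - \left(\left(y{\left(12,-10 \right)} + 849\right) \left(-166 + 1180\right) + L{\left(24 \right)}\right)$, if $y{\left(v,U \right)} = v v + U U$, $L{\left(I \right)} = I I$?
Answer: $-1107404$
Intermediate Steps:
$L{\left(I \right)} = I^{2}$
$y{\left(v,U \right)} = U^{2} + v^{2}$ ($y{\left(v,U \right)} = v^{2} + U^{2} = U^{2} + v^{2}$)
$\left(1127 + 347\right) - \left(\left(y{\left(12,-10 \right)} + 849\right) \left(-166 + 1180\right) + L{\left(24 \right)}\right) = \left(1127 + 347\right) - \left(\left(\left(\left(-10\right)^{2} + 12^{2}\right) + 849\right) \left(-166 + 1180\right) + 24^{2}\right) = 1474 - \left(\left(\left(100 + 144\right) + 849\right) 1014 + 576\right) = 1474 - \left(\left(244 + 849\right) 1014 + 576\right) = 1474 - \left(1093 \cdot 1014 + 576\right) = 1474 - \left(1108302 + 576\right) = 1474 - 1108878 = -1107404$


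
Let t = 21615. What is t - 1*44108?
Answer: -22493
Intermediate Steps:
t - 1*44108 = 21615 - 1*44108 = 21615 - 44108 = -22493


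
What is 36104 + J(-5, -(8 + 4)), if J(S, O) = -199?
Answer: 35905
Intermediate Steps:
36104 + J(-5, -(8 + 4)) = 36104 - 199 = 35905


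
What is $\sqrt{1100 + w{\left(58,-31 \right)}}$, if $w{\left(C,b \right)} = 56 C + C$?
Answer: $\sqrt{4406} \approx 66.378$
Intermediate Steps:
$w{\left(C,b \right)} = 57 C$
$\sqrt{1100 + w{\left(58,-31 \right)}} = \sqrt{1100 + 57 \cdot 58} = \sqrt{1100 + 3306} = \sqrt{4406}$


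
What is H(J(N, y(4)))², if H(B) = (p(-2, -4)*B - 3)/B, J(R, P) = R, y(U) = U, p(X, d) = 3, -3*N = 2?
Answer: 225/4 ≈ 56.250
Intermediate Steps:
N = -⅔ (N = -⅓*2 = -⅔ ≈ -0.66667)
H(B) = (-3 + 3*B)/B (H(B) = (3*B - 3)/B = (-3 + 3*B)/B)
H(J(N, y(4)))² = (3 - 3/(-⅔))² = (3 - 3*(-3/2))² = (3 + 9/2)² = (15/2)² = 225/4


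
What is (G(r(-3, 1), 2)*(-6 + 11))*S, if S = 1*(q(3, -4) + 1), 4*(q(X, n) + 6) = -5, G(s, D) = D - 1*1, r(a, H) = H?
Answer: -125/4 ≈ -31.250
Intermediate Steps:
G(s, D) = -1 + D (G(s, D) = D - 1 = -1 + D)
q(X, n) = -29/4 (q(X, n) = -6 + (¼)*(-5) = -6 - 5/4 = -29/4)
S = -25/4 (S = 1*(-29/4 + 1) = 1*(-25/4) = -25/4 ≈ -6.2500)
(G(r(-3, 1), 2)*(-6 + 11))*S = ((-1 + 2)*(-6 + 11))*(-25/4) = (1*5)*(-25/4) = 5*(-25/4) = -125/4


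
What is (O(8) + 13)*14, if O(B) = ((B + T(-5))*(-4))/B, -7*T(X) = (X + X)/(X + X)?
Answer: 127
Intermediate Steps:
T(X) = -⅐ (T(X) = -(X + X)/(7*(X + X)) = -2*X/(7*(2*X)) = -2*X*1/(2*X)/7 = -⅐*1 = -⅐)
O(B) = (4/7 - 4*B)/B (O(B) = ((B - ⅐)*(-4))/B = ((-⅐ + B)*(-4))/B = (4/7 - 4*B)/B)
(O(8) + 13)*14 = ((-4 + (4/7)/8) + 13)*14 = ((-4 + (4/7)*(⅛)) + 13)*14 = ((-4 + 1/14) + 13)*14 = (-55/14 + 13)*14 = (127/14)*14 = 127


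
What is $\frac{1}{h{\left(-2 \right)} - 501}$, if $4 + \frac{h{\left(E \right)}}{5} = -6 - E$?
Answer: $- \frac{1}{541} \approx -0.0018484$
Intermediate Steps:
$h{\left(E \right)} = -50 - 5 E$ ($h{\left(E \right)} = -20 + 5 \left(-6 - E\right) = -20 - \left(30 + 5 E\right) = -50 - 5 E$)
$\frac{1}{h{\left(-2 \right)} - 501} = \frac{1}{\left(-50 - -10\right) - 501} = \frac{1}{\left(-50 + 10\right) - 501} = \frac{1}{-40 - 501} = \frac{1}{-541} = - \frac{1}{541}$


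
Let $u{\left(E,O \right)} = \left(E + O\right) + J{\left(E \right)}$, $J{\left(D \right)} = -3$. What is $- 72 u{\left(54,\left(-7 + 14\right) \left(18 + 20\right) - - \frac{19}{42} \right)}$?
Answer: $- \frac{159996}{7} \approx -22857.0$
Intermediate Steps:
$u{\left(E,O \right)} = -3 + E + O$ ($u{\left(E,O \right)} = \left(E + O\right) - 3 = -3 + E + O$)
$- 72 u{\left(54,\left(-7 + 14\right) \left(18 + 20\right) - - \frac{19}{42} \right)} = - 72 \left(-3 + 54 + \left(\left(-7 + 14\right) \left(18 + 20\right) - - \frac{19}{42}\right)\right) = - 72 \left(-3 + 54 + \left(7 \cdot 38 - \left(-19\right) \frac{1}{42}\right)\right) = - 72 \left(-3 + 54 + \left(266 - - \frac{19}{42}\right)\right) = - 72 \left(-3 + 54 + \left(266 + \frac{19}{42}\right)\right) = - 72 \left(-3 + 54 + \frac{11191}{42}\right) = \left(-72\right) \frac{13333}{42} = - \frac{159996}{7}$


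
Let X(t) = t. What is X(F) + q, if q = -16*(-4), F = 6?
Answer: 70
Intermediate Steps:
q = 64
X(F) + q = 6 + 64 = 70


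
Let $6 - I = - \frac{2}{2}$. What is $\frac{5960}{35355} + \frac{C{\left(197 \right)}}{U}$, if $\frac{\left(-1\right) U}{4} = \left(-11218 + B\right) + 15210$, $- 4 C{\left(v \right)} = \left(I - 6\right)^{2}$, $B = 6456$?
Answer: $\frac{199271327}{1182044928} \approx 0.16858$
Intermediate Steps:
$I = 7$ ($I = 6 - - \frac{2}{2} = 6 - \left(-2\right) \frac{1}{2} = 6 - -1 = 6 + 1 = 7$)
$C{\left(v \right)} = - \frac{1}{4}$ ($C{\left(v \right)} = - \frac{\left(7 - 6\right)^{2}}{4} = - \frac{1^{2}}{4} = \left(- \frac{1}{4}\right) 1 = - \frac{1}{4}$)
$U = -41792$ ($U = - 4 \left(\left(-11218 + 6456\right) + 15210\right) = - 4 \left(-4762 + 15210\right) = \left(-4\right) 10448 = -41792$)
$\frac{5960}{35355} + \frac{C{\left(197 \right)}}{U} = \frac{5960}{35355} - \frac{1}{4 \left(-41792\right)} = 5960 \cdot \frac{1}{35355} - - \frac{1}{167168} = \frac{1192}{7071} + \frac{1}{167168} = \frac{199271327}{1182044928}$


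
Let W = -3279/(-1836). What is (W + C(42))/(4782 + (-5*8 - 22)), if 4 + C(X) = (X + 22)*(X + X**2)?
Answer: 70736053/2888640 ≈ 24.488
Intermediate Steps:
W = 1093/612 (W = -3279*(-1/1836) = 1093/612 ≈ 1.7859)
C(X) = -4 + (22 + X)*(X + X**2) (C(X) = -4 + (X + 22)*(X + X**2) = -4 + (22 + X)*(X + X**2))
(W + C(42))/(4782 + (-5*8 - 22)) = (1093/612 + (-4 + 42**3 + 22*42 + 23*42**2))/(4782 + (-5*8 - 22)) = (1093/612 + (-4 + 74088 + 924 + 23*1764))/(4782 + (-40 - 22)) = (1093/612 + (-4 + 74088 + 924 + 40572))/(4782 - 62) = (1093/612 + 115580)/4720 = (70736053/612)*(1/4720) = 70736053/2888640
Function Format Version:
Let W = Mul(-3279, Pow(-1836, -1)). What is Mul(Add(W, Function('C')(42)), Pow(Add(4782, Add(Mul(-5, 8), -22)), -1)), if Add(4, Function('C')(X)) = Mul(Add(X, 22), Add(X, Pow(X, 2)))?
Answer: Rational(70736053, 2888640) ≈ 24.488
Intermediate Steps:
W = Rational(1093, 612) (W = Mul(-3279, Rational(-1, 1836)) = Rational(1093, 612) ≈ 1.7859)
Function('C')(X) = Add(-4, Mul(Add(22, X), Add(X, Pow(X, 2)))) (Function('C')(X) = Add(-4, Mul(Add(X, 22), Add(X, Pow(X, 2)))) = Add(-4, Mul(Add(22, X), Add(X, Pow(X, 2)))))
Mul(Add(W, Function('C')(42)), Pow(Add(4782, Add(Mul(-5, 8), -22)), -1)) = Mul(Add(Rational(1093, 612), Add(-4, Pow(42, 3), Mul(22, 42), Mul(23, Pow(42, 2)))), Pow(Add(4782, Add(Mul(-5, 8), -22)), -1)) = Mul(Add(Rational(1093, 612), Add(-4, 74088, 924, Mul(23, 1764))), Pow(Add(4782, Add(-40, -22)), -1)) = Mul(Add(Rational(1093, 612), Add(-4, 74088, 924, 40572)), Pow(Add(4782, -62), -1)) = Mul(Add(Rational(1093, 612), 115580), Pow(4720, -1)) = Mul(Rational(70736053, 612), Rational(1, 4720)) = Rational(70736053, 2888640)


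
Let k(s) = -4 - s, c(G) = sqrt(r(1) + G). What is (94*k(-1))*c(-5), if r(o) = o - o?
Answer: -282*I*sqrt(5) ≈ -630.57*I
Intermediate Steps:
r(o) = 0
c(G) = sqrt(G) (c(G) = sqrt(0 + G) = sqrt(G))
(94*k(-1))*c(-5) = (94*(-4 - 1*(-1)))*sqrt(-5) = (94*(-4 + 1))*(I*sqrt(5)) = (94*(-3))*(I*sqrt(5)) = -282*I*sqrt(5)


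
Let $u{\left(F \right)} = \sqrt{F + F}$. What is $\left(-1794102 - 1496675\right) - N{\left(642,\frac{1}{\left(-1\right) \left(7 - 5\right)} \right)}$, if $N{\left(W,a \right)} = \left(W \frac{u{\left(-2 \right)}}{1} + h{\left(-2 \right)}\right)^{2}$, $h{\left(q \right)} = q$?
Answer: $-1642125 + 5136 i \approx -1.6421 \cdot 10^{6} + 5136.0 i$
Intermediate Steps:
$u{\left(F \right)} = \sqrt{2} \sqrt{F}$ ($u{\left(F \right)} = \sqrt{2 F} = \sqrt{2} \sqrt{F}$)
$N{\left(W,a \right)} = \left(-2 + 2 i W\right)^{2}$ ($N{\left(W,a \right)} = \left(W \frac{\sqrt{2} \sqrt{-2}}{1} - 2\right)^{2} = \left(W \sqrt{2} i \sqrt{2} \cdot 1 - 2\right)^{2} = \left(W 2 i 1 - 2\right)^{2} = \left(W 2 i - 2\right)^{2} = \left(2 i W - 2\right)^{2} = \left(-2 + 2 i W\right)^{2}$)
$\left(-1794102 - 1496675\right) - N{\left(642,\frac{1}{\left(-1\right) \left(7 - 5\right)} \right)} = \left(-1794102 - 1496675\right) - 4 \left(-1 + i 642\right)^{2} = -3290777 - 4 \left(-1 + 642 i\right)^{2}$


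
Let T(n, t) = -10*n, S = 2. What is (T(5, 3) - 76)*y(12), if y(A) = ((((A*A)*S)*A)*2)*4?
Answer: -3483648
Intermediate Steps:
y(A) = 16*A³ (y(A) = ((((A*A)*2)*A)*2)*4 = (((A²*2)*A)*2)*4 = (((2*A²)*A)*2)*4 = ((2*A³)*2)*4 = (4*A³)*4 = 16*A³)
(T(5, 3) - 76)*y(12) = (-10*5 - 76)*(16*12³) = (-50 - 76)*(16*1728) = -126*27648 = -3483648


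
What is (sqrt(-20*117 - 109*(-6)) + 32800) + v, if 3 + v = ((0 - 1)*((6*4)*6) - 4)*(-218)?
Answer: 65061 + I*sqrt(1686) ≈ 65061.0 + 41.061*I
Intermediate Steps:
v = 32261 (v = -3 + ((0 - 1)*((6*4)*6) - 4)*(-218) = -3 + (-24*6 - 4)*(-218) = -3 + (-1*144 - 4)*(-218) = -3 + (-144 - 4)*(-218) = -3 - 148*(-218) = -3 + 32264 = 32261)
(sqrt(-20*117 - 109*(-6)) + 32800) + v = (sqrt(-20*117 - 109*(-6)) + 32800) + 32261 = (sqrt(-2340 + 654) + 32800) + 32261 = (sqrt(-1686) + 32800) + 32261 = (I*sqrt(1686) + 32800) + 32261 = (32800 + I*sqrt(1686)) + 32261 = 65061 + I*sqrt(1686)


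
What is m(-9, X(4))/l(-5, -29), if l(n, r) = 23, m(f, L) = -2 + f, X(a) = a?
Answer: -11/23 ≈ -0.47826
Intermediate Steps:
m(-9, X(4))/l(-5, -29) = (-2 - 9)/23 = -11*1/23 = -11/23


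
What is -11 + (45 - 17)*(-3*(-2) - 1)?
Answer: 129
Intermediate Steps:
-11 + (45 - 17)*(-3*(-2) - 1) = -11 + 28*(6 - 1) = -11 + 28*5 = -11 + 140 = 129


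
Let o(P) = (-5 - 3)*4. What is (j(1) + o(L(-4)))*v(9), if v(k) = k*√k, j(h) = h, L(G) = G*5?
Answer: -837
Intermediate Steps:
L(G) = 5*G
o(P) = -32 (o(P) = -8*4 = -32)
v(k) = k^(3/2)
(j(1) + o(L(-4)))*v(9) = (1 - 32)*9^(3/2) = -31*27 = -837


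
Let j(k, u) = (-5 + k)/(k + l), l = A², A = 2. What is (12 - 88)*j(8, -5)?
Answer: -19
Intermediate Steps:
l = 4 (l = 2² = 4)
j(k, u) = (-5 + k)/(4 + k) (j(k, u) = (-5 + k)/(k + 4) = (-5 + k)/(4 + k))
(12 - 88)*j(8, -5) = (12 - 88)*((-5 + 8)/(4 + 8)) = -76*3/12 = -19*3/3 = -76*¼ = -19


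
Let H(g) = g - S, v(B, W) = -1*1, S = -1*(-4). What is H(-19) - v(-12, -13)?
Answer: -22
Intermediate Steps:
S = 4
v(B, W) = -1
H(g) = -4 + g (H(g) = g - 1*4 = g - 4 = -4 + g)
H(-19) - v(-12, -13) = (-4 - 19) - 1*(-1) = -23 + 1 = -22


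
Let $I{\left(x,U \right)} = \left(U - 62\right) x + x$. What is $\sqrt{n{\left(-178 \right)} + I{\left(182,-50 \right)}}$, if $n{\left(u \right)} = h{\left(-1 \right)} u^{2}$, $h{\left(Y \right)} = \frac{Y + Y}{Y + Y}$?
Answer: $\sqrt{11482} \approx 107.15$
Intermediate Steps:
$h{\left(Y \right)} = 1$ ($h{\left(Y \right)} = \frac{2 Y}{2 Y} = 2 Y \frac{1}{2 Y} = 1$)
$I{\left(x,U \right)} = x + x \left(-62 + U\right)$ ($I{\left(x,U \right)} = \left(-62 + U\right) x + x = x \left(-62 + U\right) + x = x + x \left(-62 + U\right)$)
$n{\left(u \right)} = u^{2}$ ($n{\left(u \right)} = 1 u^{2} = u^{2}$)
$\sqrt{n{\left(-178 \right)} + I{\left(182,-50 \right)}} = \sqrt{\left(-178\right)^{2} + 182 \left(-61 - 50\right)} = \sqrt{31684 + 182 \left(-111\right)} = \sqrt{31684 - 20202} = \sqrt{11482}$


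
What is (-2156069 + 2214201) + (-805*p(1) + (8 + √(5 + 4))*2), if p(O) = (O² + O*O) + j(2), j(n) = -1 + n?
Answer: 55739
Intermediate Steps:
p(O) = 1 + 2*O² (p(O) = (O² + O*O) + (-1 + 2) = (O² + O²) + 1 = 2*O² + 1 = 1 + 2*O²)
(-2156069 + 2214201) + (-805*p(1) + (8 + √(5 + 4))*2) = (-2156069 + 2214201) + (-805*(1 + 2*1²) + (8 + √(5 + 4))*2) = 58132 + (-805*(1 + 2*1) + (8 + √9)*2) = 58132 + (-805*(1 + 2) + (8 + 3)*2) = 58132 + (-805*3 + 11*2) = 58132 + (-2415 + 22) = 58132 - 2393 = 55739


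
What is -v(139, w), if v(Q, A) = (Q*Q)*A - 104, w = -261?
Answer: 5042885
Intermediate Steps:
v(Q, A) = -104 + A*Q**2 (v(Q, A) = Q**2*A - 104 = A*Q**2 - 104 = -104 + A*Q**2)
-v(139, w) = -(-104 - 261*139**2) = -(-104 - 261*19321) = -(-104 - 5042781) = -1*(-5042885) = 5042885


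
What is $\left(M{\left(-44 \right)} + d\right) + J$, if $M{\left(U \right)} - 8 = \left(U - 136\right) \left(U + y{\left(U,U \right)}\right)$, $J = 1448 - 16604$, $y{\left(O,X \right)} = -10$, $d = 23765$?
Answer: $18337$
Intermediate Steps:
$J = -15156$
$M{\left(U \right)} = 8 + \left(-136 + U\right) \left(-10 + U\right)$ ($M{\left(U \right)} = 8 + \left(U - 136\right) \left(U - 10\right) = 8 + \left(-136 + U\right) \left(-10 + U\right)$)
$\left(M{\left(-44 \right)} + d\right) + J = \left(\left(1368 + \left(-44\right)^{2} - -6424\right) + 23765\right) - 15156 = \left(\left(1368 + 1936 + 6424\right) + 23765\right) - 15156 = \left(9728 + 23765\right) - 15156 = 33493 - 15156 = 18337$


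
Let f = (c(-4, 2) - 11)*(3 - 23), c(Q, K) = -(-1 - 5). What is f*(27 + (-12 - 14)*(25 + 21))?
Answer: -116900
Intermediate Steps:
c(Q, K) = 6 (c(Q, K) = -1*(-6) = 6)
f = 100 (f = (6 - 11)*(3 - 23) = -5*(-20) = 100)
f*(27 + (-12 - 14)*(25 + 21)) = 100*(27 + (-12 - 14)*(25 + 21)) = 100*(27 - 26*46) = 100*(27 - 1196) = 100*(-1169) = -116900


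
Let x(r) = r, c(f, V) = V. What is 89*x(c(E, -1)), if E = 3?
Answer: -89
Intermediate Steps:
89*x(c(E, -1)) = 89*(-1) = -89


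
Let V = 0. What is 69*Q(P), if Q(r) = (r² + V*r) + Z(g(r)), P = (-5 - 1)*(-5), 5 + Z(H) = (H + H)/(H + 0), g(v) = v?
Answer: 61893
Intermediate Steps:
Z(H) = -3 (Z(H) = -5 + (H + H)/(H + 0) = -5 + (2*H)/H = -5 + 2 = -3)
P = 30 (P = -6*(-5) = 30)
Q(r) = -3 + r² (Q(r) = (r² + 0*r) - 3 = (r² + 0) - 3 = r² - 3 = -3 + r²)
69*Q(P) = 69*(-3 + 30²) = 69*(-3 + 900) = 69*897 = 61893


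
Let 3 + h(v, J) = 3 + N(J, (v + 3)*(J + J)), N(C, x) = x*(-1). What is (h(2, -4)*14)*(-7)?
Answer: -3920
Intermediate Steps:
N(C, x) = -x
h(v, J) = -2*J*(3 + v) (h(v, J) = -3 + (3 - (v + 3)*(J + J)) = -3 + (3 - (3 + v)*2*J) = -3 + (3 - 2*J*(3 + v)) = -2*J*(3 + v))
(h(2, -4)*14)*(-7) = (-2*(-4)*(3 + 2)*14)*(-7) = (-2*(-4)*5*14)*(-7) = (40*14)*(-7) = 560*(-7) = -3920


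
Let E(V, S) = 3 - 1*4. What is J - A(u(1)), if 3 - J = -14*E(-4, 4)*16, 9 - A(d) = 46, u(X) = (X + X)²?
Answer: -184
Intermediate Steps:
E(V, S) = -1 (E(V, S) = 3 - 4 = -1)
u(X) = 4*X² (u(X) = (2*X)² = 4*X²)
A(d) = -37 (A(d) = 9 - 1*46 = 9 - 46 = -37)
J = -221 (J = 3 - (-14*(-1))*16 = 3 - 14*16 = 3 - 1*224 = 3 - 224 = -221)
J - A(u(1)) = -221 - 1*(-37) = -221 + 37 = -184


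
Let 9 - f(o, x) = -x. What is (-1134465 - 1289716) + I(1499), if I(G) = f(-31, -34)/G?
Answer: -3633847344/1499 ≈ -2.4242e+6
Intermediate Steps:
f(o, x) = 9 + x (f(o, x) = 9 - (-1)*x = 9 + x)
I(G) = -25/G (I(G) = (9 - 34)/G = -25/G)
(-1134465 - 1289716) + I(1499) = (-1134465 - 1289716) - 25/1499 = -2424181 - 25*1/1499 = -2424181 - 25/1499 = -3633847344/1499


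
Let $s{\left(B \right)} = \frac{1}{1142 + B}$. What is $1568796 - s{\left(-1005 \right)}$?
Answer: $\frac{214925051}{137} \approx 1.5688 \cdot 10^{6}$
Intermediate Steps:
$1568796 - s{\left(-1005 \right)} = 1568796 - \frac{1}{1142 - 1005} = 1568796 - \frac{1}{137} = \frac{214925051}{137}$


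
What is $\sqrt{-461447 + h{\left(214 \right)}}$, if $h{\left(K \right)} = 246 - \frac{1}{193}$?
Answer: $\frac{i \sqrt{17179276242}}{193} \approx 679.12 i$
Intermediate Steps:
$h{\left(K \right)} = \frac{47477}{193}$ ($h{\left(K \right)} = 246 - \frac{1}{193} = \frac{47477}{193}$)
$\sqrt{-461447 + h{\left(214 \right)}} = \sqrt{-461447 + \frac{47477}{193}} = \sqrt{- \frac{89011794}{193}} = \frac{i \sqrt{17179276242}}{193}$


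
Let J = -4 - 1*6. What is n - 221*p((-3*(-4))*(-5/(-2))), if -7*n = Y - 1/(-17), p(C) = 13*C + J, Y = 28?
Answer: -9994097/119 ≈ -83984.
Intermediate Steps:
J = -10 (J = -4 - 6 = -10)
p(C) = -10 + 13*C (p(C) = 13*C - 10 = -10 + 13*C)
n = -477/119 (n = -(28 - 1/(-17))/7 = -(28 - 1*(-1/17))/7 = -(28 + 1/17)/7 = -1/7*477/17 = -477/119 ≈ -4.0084)
n - 221*p((-3*(-4))*(-5/(-2))) = -477/119 - 221*(-10 + 13*((-3*(-4))*(-5/(-2)))) = -477/119 - 221*(-10 + 13*(12*(-5*(-1/2)))) = -477/119 - 221*(-10 + 13*(12*(5/2))) = -477/119 - 221*(-10 + 13*30) = -477/119 - 221*(-10 + 390) = -477/119 - 221*380 = -477/119 - 83980 = -9994097/119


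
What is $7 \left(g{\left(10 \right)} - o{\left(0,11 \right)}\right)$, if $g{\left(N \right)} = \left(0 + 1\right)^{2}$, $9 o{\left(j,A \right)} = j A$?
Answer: $7$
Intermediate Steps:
$o{\left(j,A \right)} = \frac{A j}{9}$ ($o{\left(j,A \right)} = \frac{j A}{9} = \frac{A j}{9}$)
$g{\left(N \right)} = 1$ ($g{\left(N \right)} = 1^{2} = 1$)
$7 \left(g{\left(10 \right)} - o{\left(0,11 \right)}\right) = 7 \left(1 - \frac{1}{9} \cdot 11 \cdot 0\right) = 7 \left(1 - 0\right) = 7 \left(1 + 0\right) = 7 \cdot 1 = 7$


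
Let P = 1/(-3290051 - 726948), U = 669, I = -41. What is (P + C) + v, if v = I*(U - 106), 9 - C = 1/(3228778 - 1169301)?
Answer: -27269898286681454/1181845292789 ≈ -23074.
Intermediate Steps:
C = 18535292/2059477 (C = 9 - 1/(3228778 - 1169301) = 9 - 1/2059477 = 18535292/2059477 ≈ 9.0000)
P = -1/4016999 (P = 1/(-4016999) = -1/4016999 ≈ -2.4894e-7)
v = -23083 (v = -41*(669 - 106) = -41*563 = -23083)
(P + C) + v = (-1/4016999 + 18535292/2059477) - 23083 = 10636606767033/1181845292789 - 23083 = -27269898286681454/1181845292789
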